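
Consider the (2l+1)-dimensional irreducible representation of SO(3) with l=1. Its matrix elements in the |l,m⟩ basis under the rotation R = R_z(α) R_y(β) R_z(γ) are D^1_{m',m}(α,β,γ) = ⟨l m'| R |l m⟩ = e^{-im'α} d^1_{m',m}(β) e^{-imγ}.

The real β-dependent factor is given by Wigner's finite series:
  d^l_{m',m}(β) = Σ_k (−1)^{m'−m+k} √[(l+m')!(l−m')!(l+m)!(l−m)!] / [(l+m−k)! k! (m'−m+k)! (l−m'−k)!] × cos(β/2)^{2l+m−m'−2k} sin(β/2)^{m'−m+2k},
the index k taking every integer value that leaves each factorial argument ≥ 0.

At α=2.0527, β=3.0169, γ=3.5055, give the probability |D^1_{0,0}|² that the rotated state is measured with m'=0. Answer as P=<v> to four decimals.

D^1_{0,0}(2.0527,3.0169,3.5055) = e^{-i·0·2.0527}·d^1_{0,0}(3.0169)·e^{-i·0·3.5055}. Compute d first:
With c≡cos(β/2)=0.062306 and s≡sin(β/2)=0.998057, N=[1·1·1·1]^{1/2}=1.000000
k: max(0,(0)−(0))=0 … min(1+(0),1−(0))=1
  k=0: (−1)^0·1.0000/(1)·0.0623^2·0.9981^0 = +0.003882
  k=1: (−1)^1·1.0000/(1)·0.0623^0·0.9981^2 = -0.996118
d^1_{0,0}(3.0169) = +0.003882 -0.996118 = -0.992236
|D^1_{0,0}|² = |d^1_{0,0}(β)|² = (-0.992236)² = 0.984532 (the z-rotation phases have unit modulus)

P=0.9845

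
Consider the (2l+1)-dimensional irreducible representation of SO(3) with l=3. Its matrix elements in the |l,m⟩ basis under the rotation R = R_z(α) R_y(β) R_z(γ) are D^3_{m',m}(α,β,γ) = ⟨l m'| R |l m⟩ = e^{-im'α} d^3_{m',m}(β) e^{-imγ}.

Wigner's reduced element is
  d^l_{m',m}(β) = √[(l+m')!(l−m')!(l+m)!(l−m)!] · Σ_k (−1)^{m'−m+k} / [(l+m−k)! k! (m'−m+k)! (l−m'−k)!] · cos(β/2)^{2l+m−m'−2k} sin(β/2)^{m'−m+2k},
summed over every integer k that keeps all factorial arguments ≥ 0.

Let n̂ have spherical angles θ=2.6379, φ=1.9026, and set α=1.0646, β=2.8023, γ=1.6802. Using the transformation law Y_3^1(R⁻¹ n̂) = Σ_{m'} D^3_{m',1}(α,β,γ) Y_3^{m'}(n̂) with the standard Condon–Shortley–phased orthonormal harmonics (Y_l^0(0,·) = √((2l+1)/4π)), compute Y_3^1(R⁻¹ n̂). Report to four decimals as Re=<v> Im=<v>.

Need the full column D^3_{m',1} for m'=−3..3 at α=1.0646, β=2.8023, γ=1.6802.
cos(β/2)=0.168834, sin(β/2)=0.985645
d^3_{-3,1}: single k=4 term ⇒ +0.104195;  D = +0.005956+0.104024i
d^3_{-2,1}: k∈[3..4] ⇒ +0.029145 -0.496662 = -0.467517;  D = -0.421177-0.202933i
d^3_{-1,1}: k∈[2..4] ⇒ +0.004736 -0.215224 +0.916900 = +0.706412;  D = +0.576734-0.407917i
d^3_{0,1}: k∈[1..3] ⇒ +0.000468 -0.047891 +0.544066 = +0.496644;  D = -0.054226-0.493674i
d^3_{1,1}: k∈[0..2] ⇒ +0.000023 -0.006315 +0.161418 = +0.155126;  D = -0.143073-0.059950i
d^3_{2,1}: k∈[0..1] ⇒ -0.000428 +0.029145 = +0.028718;  D = -0.022549+0.017784i
d^3_{3,1}: single k=0 term ⇒ +0.003057;  D = +0.000492+0.003017i
Y_3^{m'}(θ=2.6379,φ=1.9026) and Σ D·Y over m':
  (+0.0060+0.1040i)·(+0.0394+0.0255i)  (-0.4212-0.2029i)·(+0.1643-0.1284i)  (+0.5767-0.4079i)·(-0.1441-0.4181i)  (-0.0542-0.4937i)·(-0.2730+0.0000i)  (-0.1431-0.0600i)·(+0.1441-0.4181i)  (-0.0225+0.0178i)·(+0.1643+0.1284i)  (+0.0005+0.0030i)·(-0.0394+0.0255i)
Y_3^1(R⁻¹ n̂) = -0.388279+0.028484i

Re=-0.3883 Im=0.0285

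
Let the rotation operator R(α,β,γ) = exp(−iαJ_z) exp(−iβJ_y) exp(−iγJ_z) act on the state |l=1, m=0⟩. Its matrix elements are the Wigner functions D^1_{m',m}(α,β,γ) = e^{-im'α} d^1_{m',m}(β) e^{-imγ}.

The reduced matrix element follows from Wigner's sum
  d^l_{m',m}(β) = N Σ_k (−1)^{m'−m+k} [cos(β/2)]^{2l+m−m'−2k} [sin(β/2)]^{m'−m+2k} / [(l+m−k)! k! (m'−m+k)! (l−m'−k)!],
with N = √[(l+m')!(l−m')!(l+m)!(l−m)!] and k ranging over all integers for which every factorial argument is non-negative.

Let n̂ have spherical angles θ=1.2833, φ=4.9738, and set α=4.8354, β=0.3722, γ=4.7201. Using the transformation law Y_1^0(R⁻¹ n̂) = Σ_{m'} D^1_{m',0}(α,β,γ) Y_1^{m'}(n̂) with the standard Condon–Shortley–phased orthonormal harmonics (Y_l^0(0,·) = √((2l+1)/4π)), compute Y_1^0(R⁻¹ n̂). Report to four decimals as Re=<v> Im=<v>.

Need the full column D^1_{m',0} for m'=−1..1 at α=4.8354, β=0.3722, γ=4.7201.
cos(β/2)=0.982733, sin(β/2)=0.185028
d^1_{-1,0}: single k=1 term ⇒ +0.257150;  D = +0.031553-0.255207i
d^1_{0,0}: k∈[0..1] ⇒ +0.965765 -0.034235 = +0.931530;  D = +0.931530+0.000000i
d^1_{1,0}: single k=0 term ⇒ -0.257150;  D = -0.031553-0.255207i
Y_1^{m'}(θ=1.2833,φ=4.9738) and Σ D·Y over m':
  (+0.0316-0.2552i)·(+0.0856+0.3201i)  (+0.9315+0.0000i)·(+0.1385+0.0000i)  (-0.0316-0.2552i)·(-0.0856+0.3201i)
Y_1^0(R⁻¹ n̂) = +0.297824+0.000000i

Re=0.2978 Im=0.0000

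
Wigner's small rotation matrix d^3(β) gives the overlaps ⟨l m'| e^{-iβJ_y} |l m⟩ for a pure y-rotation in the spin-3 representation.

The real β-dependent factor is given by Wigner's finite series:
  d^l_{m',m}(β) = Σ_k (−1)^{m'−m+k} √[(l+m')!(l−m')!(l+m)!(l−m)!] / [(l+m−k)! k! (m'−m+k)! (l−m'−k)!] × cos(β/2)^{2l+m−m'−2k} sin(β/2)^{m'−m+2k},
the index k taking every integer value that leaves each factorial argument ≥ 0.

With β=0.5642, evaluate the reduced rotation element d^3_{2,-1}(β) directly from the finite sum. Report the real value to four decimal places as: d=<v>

d=-0.1158

d^3_{2,-1}(β=0.5642) via Wigner's sum:
Half-angle: c=0.960473, s=0.278373. N=√(120·1·2·24)=75.894664
k∈{0,1} keeps every argument non-negative
  k=0: (−1)^3·75.8947/(12)·0.9605^3·0.2784^3 = -0.120884
  k=1: (−1)^4·75.8947/(24)·0.9605^1·0.2784^5 = +0.005077
d^3_{2,-1}(0.5642) = -0.120884 +0.005077 = -0.115807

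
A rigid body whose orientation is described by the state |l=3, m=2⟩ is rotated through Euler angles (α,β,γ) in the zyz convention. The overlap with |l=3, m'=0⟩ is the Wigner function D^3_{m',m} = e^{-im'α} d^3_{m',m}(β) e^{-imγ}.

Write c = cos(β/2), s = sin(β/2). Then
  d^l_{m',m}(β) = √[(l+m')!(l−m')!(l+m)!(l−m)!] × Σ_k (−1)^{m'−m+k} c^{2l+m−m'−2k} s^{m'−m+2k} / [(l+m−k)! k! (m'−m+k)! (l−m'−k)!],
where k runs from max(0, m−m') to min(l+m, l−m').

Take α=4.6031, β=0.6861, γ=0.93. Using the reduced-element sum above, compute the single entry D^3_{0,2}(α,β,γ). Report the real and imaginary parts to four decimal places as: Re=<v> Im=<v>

Re=-0.1213 Im=-0.4076

D^3_{0,2}(4.6031,0.6861,0.93) = e^{-i·0·4.6031}·d^3_{0,2}(0.6861)·e^{-i·2·0.93}. Compute d first:
With c≡cos(β/2)=0.941733 and s≡sin(β/2)=0.336361, N=[6·6·120·1]^{1/2}=65.726707
The bounds max(0,m−m')=2 and min(l+m,l−m')=3 give 2 terms
  k=2: (−1)^0·65.7267/(12)·0.9417^4·0.3364^2 = +0.487397
  k=3: (−1)^1·65.7267/(12)·0.9417^2·0.3364^4 = -0.062178
d^3_{0,2}(0.6861) = +0.487397 -0.062178 = +0.425219
Attach z-rotation phases: D = e^{-i(0)(4.6031)}·(+0.425219)·e^{-i(2)(0.93)} = -0.121268-0.407560i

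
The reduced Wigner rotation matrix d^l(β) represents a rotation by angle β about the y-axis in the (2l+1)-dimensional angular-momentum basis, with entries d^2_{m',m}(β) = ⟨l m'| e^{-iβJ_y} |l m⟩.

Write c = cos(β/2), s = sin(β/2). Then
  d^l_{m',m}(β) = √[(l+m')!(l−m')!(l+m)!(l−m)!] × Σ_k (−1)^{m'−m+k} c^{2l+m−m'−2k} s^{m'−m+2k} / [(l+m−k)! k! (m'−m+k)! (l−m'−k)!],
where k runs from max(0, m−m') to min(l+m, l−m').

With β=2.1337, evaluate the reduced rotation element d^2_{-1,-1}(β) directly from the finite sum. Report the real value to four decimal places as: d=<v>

d^2_{-1,-1}(β=2.1337) via Wigner's sum:
c=cos(2.1337/2)=0.482885, s=sin(2.1337/2)=0.875684; N=√[1·6·1·6]=6.000000
k∈{0,1} keeps every argument non-negative
  k=0: (−1)^0·6.0000/(6)·0.4829^4·0.8757^0 = +0.054372
  k=1: (−1)^1·6.0000/(2)·0.4829^2·0.8757^2 = -0.536418
d^2_{-1,-1}(2.1337) = +0.054372 -0.536418 = -0.482046

d=-0.4820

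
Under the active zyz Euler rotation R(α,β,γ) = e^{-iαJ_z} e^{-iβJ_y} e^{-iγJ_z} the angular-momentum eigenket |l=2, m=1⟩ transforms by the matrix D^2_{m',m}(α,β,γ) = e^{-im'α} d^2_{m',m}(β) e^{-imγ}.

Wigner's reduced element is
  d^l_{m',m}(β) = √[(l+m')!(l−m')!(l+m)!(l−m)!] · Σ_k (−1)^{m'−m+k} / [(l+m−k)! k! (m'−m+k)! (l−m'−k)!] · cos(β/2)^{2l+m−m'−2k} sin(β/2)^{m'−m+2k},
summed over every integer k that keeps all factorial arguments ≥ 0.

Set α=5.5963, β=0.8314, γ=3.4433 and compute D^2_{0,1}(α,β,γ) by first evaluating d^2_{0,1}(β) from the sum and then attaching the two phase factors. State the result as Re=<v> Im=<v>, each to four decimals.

Re=-0.5822 Im=0.1812

First d^2_{0,1}(β=0.8314), then the phase factors e^{-i(0)α} and e^{-i(1)γ}:
c=cos(0.8314/2)=0.914834, s=sin(0.8314/2)=0.403830; N=√[2·2·6·1]=4.898979
Admissible k: 1..2 (factorial args all ≥0)
  k=1: (−1)^0·4.8990/(2)·0.9148^3·0.4038^1 = +0.757358
  k=2: (−1)^1·4.8990/(2)·0.9148^1·0.4038^3 = -0.147576
d^2_{0,1}(0.8314) = +0.757358 -0.147576 = +0.609782
D = (+1.000000+0.000000i)·(+0.609782)·(-0.954831+0.297151i) = -0.582239+0.181197i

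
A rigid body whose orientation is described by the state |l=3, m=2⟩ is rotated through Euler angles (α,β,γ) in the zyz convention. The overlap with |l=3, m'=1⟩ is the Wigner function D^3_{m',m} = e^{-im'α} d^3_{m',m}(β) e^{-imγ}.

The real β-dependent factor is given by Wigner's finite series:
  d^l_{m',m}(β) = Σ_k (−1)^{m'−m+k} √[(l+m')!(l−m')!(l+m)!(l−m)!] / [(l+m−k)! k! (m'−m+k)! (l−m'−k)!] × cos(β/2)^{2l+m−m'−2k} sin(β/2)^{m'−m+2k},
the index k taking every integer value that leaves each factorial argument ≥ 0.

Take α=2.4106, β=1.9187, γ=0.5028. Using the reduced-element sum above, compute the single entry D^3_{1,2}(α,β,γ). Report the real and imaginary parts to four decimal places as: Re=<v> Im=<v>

Split into d^3_{1,2}(β=1.9187) × two z-phases.
With c≡cos(β/2)=0.574052 and s≡sin(β/2)=0.818819, N=[24·2·120·1]^{1/2}=75.894664
k: max(0,(2)−(1))=1 … min(3+(2),3−(1))=2
  k=1: (−1)^0·75.8947/(24)·0.5741^5·0.8188^1 = +0.161415
  k=2: (−1)^1·75.8947/(12)·0.5741^3·0.8188^3 = -0.656822
d^3_{1,2}(1.9187) = +0.161415 -0.656822 = -0.495406
D = (-0.744512-0.667609i)·(-0.495406)·(+0.535582-0.844483i) = +0.476844-0.134339i

Re=0.4768 Im=-0.1343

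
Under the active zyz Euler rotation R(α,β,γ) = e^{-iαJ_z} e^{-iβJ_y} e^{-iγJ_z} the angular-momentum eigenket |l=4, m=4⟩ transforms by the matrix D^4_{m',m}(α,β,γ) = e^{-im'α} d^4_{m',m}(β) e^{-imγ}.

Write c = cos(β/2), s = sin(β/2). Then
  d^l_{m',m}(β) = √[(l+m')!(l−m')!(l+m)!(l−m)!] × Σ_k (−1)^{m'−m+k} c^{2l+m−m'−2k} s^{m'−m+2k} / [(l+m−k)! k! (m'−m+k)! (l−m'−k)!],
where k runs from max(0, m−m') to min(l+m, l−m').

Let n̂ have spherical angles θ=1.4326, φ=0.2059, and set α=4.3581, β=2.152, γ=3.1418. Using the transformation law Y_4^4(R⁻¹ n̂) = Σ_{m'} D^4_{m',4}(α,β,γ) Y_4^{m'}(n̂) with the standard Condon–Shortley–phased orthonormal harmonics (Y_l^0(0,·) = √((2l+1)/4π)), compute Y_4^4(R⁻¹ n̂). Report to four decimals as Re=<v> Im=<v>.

Re=0.1631 Im=-0.1741

Need the full column D^4_{m',4} for m'=−4..4 at α=4.3581, β=2.152, γ=3.1418.
cos(β/2)=0.474852, sin(β/2)=0.880065
d^4_{-4,4}: single k=8 term ⇒ +0.359849;  D = +0.054775-0.355655i
d^4_{-3,4}: single k=7 term ⇒ +0.549172;  D = +0.480062+0.266702i
d^4_{-2,4}: single k=6 term ⇒ +0.554353;  D = -0.420614+0.361097i
d^4_{-1,4}: single k=5 term ⇒ +0.423004;  D = -0.147079-0.396611i
d^4_{0,4}: single k=4 term ⇒ +0.255178;  D = +0.255178-0.000212i
d^4_{1,4}: single k=3 term ⇒ +0.123149;  D = -0.042628+0.115536i
d^4_{2,4}: single k=2 term ⇒ +0.046985;  D = -0.035701-0.030546i
d^4_{3,4}: single k=1 term ⇒ +0.013551;  D = +0.011835-0.006601i
d^4_{4,4}: single k=0 term ⇒ +0.002585;  D = +0.000398+0.002554i
Y_4^{m'}(θ=1.4326,φ=0.2059) and Σ D·Y over m':
  (+0.0548-0.3557i)·(+0.2894-0.3124i)  (+0.4801+0.2667i)·(+0.1366-0.0970i)  (-0.4206+0.3611i)·(-0.2608+0.1139i)  (-0.1471-0.3966i)·(-0.1812+0.0378i)  (+0.2552-0.0002i)·(+0.2585+0.0000i)  (-0.0426+0.1155i)·(+0.1812+0.0378i)  (-0.0357-0.0305i)·(-0.2608-0.1139i)  (+0.0118-0.0066i)·(-0.1366-0.0970i)  (+0.0004+0.0026i)·(+0.2894+0.3124i)
Y_4^4(R⁻¹ n̂) = +0.163146-0.174089i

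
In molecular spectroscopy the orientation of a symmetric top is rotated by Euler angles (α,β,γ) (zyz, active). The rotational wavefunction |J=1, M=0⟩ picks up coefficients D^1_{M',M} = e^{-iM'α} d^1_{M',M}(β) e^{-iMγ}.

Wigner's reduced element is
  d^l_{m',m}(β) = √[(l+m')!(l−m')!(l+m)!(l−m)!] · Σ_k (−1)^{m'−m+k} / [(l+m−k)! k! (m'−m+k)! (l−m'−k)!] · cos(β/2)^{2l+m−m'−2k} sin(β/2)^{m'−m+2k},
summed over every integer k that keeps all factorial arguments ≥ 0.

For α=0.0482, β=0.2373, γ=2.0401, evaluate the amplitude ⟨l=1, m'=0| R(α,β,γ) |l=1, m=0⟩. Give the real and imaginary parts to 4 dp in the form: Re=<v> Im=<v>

Re=0.9720 Im=0.0000

First d^1_{0,0}(β=0.2373), then the phase factors e^{-i(0)α} and e^{-i(0)γ}:
c=cos(0.2373/2)=0.992969, s=sin(0.2373/2)=0.118372; N=√[1·1·1·1]=1.000000
Admissible k: 0..1 (factorial args all ≥0)
  k=0: (−1)^0·1.0000/(1)·0.9930^2·0.1184^0 = +0.985988
  k=1: (−1)^1·1.0000/(1)·0.9930^0·0.1184^2 = -0.014012
d^1_{0,0}(0.2373) = +0.985988 -0.014012 = +0.971976
Attach z-rotation phases: D = e^{-i(0)(0.0482)}·(+0.971976)·e^{-i(0)(2.0401)} = +0.971976+0.000000i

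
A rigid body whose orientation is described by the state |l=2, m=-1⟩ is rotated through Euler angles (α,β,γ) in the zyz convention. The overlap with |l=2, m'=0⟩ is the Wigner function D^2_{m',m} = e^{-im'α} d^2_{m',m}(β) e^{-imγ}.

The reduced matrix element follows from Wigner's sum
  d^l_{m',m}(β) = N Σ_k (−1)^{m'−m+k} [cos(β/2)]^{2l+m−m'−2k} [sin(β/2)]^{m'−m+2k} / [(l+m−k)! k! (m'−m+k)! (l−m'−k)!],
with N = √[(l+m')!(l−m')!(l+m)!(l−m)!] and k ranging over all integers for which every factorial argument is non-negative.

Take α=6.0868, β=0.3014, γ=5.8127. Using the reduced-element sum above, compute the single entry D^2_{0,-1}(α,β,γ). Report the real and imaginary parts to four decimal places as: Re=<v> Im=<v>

D^2_{0,-1}(6.0868,0.3014,5.8127) = e^{-i·0·6.0868}·d^2_{0,-1}(0.3014)·e^{-i·-1·5.8127}. Compute d first:
c=cos(0.3014/2)=0.988666, s=sin(0.3014/2)=0.150130; N=√[2·2·1·6]=4.898979
Admissible k: 0..1 (factorial args all ≥0)
  k=0: (−1)^1·4.8990/(2)·0.9887^3·0.1501^1 = -0.355380
  k=1: (−1)^2·4.8990/(2)·0.9887^1·0.1501^3 = +0.008195
d^2_{0,-1}(0.3014) = -0.355380 +0.008195 = -0.347185
D = (+1.000000+0.000000i)·(-0.347185)·(+0.891348-0.453319i) = -0.309463+0.157386i

Re=-0.3095 Im=0.1574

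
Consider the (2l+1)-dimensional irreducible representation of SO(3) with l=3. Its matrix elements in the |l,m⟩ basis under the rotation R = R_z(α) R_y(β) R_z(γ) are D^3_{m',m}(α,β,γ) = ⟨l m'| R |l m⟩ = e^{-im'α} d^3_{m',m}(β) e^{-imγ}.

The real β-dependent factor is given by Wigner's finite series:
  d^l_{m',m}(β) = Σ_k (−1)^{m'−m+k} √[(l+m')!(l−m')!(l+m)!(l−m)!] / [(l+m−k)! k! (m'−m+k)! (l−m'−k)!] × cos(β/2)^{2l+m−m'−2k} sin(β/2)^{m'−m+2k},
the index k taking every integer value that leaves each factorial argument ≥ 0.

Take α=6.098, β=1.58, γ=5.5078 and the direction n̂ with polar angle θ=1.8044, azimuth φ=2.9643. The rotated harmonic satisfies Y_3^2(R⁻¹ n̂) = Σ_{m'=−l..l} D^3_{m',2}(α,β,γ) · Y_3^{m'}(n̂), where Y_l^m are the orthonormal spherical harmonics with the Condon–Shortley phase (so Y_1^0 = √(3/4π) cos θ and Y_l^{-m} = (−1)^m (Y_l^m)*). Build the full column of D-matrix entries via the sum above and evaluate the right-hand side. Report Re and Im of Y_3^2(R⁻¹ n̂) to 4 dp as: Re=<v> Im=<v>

Need the full column D^3_{m',2} for m'=−3..3 at α=6.098, β=1.58, γ=5.5078.
cos(β/2)=0.703845, sin(β/2)=0.710353
d^3_{-3,2}: single k=5 term ⇒ +0.311835;  D = +0.169739+0.261591i
d^3_{-2,2}: k∈[4..5] ⇒ +0.630699 -0.128483 = +0.502216;  D = +0.191121+0.464428i
d^3_{-1,2}: k∈[3..4] ⇒ +0.790469 -0.402577 = +0.387892;  D = +0.079042+0.379753i
d^3_{0,2}: k∈[2..3] ⇒ +0.678295 -0.690896 = -0.012601;  D = -0.000252-0.012599i
d^3_{1,2}: k∈[1..2] ⇒ +0.388026 -0.790469 = -0.402443;  D = +0.066166-0.396967i
d^3_{2,2}: k∈[0..1] ⇒ +0.121580 -0.619195 = -0.497615;  D = +0.170792-0.467387i
d^3_{3,2}: single k=0 term ⇒ -0.300563;  D = +0.153377-0.258484i
Y_3^{m'}(θ=1.8044,φ=2.9643) and Σ D·Y over m':
  (+0.1697+0.2616i)·(-0.3311-0.1948i)  (+0.1911+0.4644i)·(-0.2100-0.0777i)  (+0.0790+0.3798i)·(+0.2266+0.0406i)  (-0.0003-0.0126i)·(+0.2360+0.0000i)  (+0.0662-0.3970i)·(-0.2266+0.0406i)  (+0.1708-0.4674i)·(-0.2100+0.0777i)  (+0.1534-0.2585i)·(+0.3311-0.1948i)
Y_3^2(R⁻¹ n̂) = -0.004809-0.057199i

Re=-0.0048 Im=-0.0572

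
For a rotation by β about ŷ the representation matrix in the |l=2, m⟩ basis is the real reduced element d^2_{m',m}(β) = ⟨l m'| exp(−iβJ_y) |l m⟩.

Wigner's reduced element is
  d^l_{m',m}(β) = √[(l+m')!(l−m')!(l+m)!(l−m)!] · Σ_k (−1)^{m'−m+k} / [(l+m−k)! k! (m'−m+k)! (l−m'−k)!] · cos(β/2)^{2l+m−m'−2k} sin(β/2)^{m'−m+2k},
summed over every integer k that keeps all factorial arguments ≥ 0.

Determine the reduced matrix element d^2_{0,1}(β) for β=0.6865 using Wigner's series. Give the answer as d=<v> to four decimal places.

d^2_{0,1}(β=0.6865) via Wigner's sum:
c=cos(0.6865/2)=0.941666, s=sin(0.6865/2)=0.336549; N=√[2·2·6·1]=4.898979
The bounds max(0,m−m')=1 and min(l+m,l−m')=2 give 2 terms
  k=1: (−1)^0·4.8990/(2)·0.9417^3·0.3365^1 = +0.688359
  k=2: (−1)^1·4.8990/(2)·0.9417^1·0.3365^3 = -0.087926
d^2_{0,1}(0.6865) = +0.688359 -0.087926 = +0.600432

d=0.6004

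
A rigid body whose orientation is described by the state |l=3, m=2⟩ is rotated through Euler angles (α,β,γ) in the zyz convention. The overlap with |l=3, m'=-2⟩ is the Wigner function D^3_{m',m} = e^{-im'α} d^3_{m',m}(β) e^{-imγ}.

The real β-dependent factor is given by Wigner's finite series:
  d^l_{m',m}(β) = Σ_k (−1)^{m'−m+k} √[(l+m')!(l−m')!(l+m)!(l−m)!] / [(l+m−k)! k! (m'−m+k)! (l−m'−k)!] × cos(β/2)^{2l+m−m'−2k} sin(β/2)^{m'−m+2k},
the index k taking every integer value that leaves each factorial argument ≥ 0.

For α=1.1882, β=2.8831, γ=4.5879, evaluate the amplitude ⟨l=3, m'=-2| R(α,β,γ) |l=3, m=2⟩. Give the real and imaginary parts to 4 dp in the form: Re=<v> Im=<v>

D^3_{-2,2}(1.1882,2.8831,4.5879) = e^{-i·-2·1.1882}·d^3_{-2,2}(2.8831)·e^{-i·2·4.5879}. Compute d first:
Half-angle: c=0.128887, s=0.991659. N=√(1·120·120·1)=120.000000
k: max(0,(2)−(-2))=4 … min(3+(2),3−(-2))=5
  k=4: (−1)^0·120.0000/(24)·0.1289^2·0.9917^4 = +0.080322
  k=5: (−1)^1·120.0000/(120)·0.1289^0·0.9917^6 = -0.950988
d^3_{-2,2}(2.8831) = +0.080322 -0.950988 = -0.870665
D = (-0.721249+0.692676i)·(-0.870665)·(-0.969165-0.246414i) = -0.757212+0.429753i

Re=-0.7572 Im=0.4298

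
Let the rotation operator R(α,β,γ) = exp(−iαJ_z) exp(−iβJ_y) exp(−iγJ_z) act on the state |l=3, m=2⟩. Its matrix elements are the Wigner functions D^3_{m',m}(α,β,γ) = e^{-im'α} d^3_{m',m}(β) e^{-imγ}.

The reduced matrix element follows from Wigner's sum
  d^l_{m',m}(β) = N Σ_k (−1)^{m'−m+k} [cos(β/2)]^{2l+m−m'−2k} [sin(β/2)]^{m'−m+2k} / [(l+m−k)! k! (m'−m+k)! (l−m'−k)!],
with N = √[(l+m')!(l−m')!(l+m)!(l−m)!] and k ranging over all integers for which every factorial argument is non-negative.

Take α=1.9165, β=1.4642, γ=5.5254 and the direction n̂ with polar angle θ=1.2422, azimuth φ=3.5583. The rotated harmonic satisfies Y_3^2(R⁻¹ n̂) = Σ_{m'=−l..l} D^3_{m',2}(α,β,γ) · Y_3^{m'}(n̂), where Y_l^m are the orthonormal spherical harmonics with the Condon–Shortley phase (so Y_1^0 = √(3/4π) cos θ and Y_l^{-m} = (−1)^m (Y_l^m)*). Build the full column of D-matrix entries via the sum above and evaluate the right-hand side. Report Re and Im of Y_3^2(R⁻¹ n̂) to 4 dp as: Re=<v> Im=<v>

Need the full column D^3_{m',2} for m'=−3..3 at α=1.9165, β=1.4642, γ=5.5254.
cos(β/2)=0.743772, sin(β/2)=0.668433
d^3_{-3,2}: single k=5 term ⇒ +0.243111;  D = +0.135038+0.202158i
d^3_{-2,2}: k∈[4..5] ⇒ +0.552181 -0.089196 = +0.462985;  D = +0.275072-0.372411i
d^3_{-1,2}: k∈[3..4] ⇒ +0.777184 -0.313855 = +0.463328;  D = -0.443918-0.132702i
d^3_{0,2}: k∈[2..3] ⇒ +0.748922 -0.604884 = +0.144038;  D = +0.007951+0.143818i
d^3_{1,2}: k∈[1..2] ⇒ +0.481125 -0.777184 = -0.296059;  D = -0.272581+0.115544i
d^3_{2,2}: k∈[0..1] ⇒ +0.169293 -0.683669 = -0.514376;  D = +0.349349+0.377541i
d^3_{3,2}: single k=0 term ⇒ -0.372678;  D = +0.171585-0.330828i
Y_3^{m'}(θ=1.2422,φ=3.5583) and Σ D·Y over m':
  (+0.1350+0.2022i)·(-0.1115+0.3357i)  (+0.2751-0.3724i)·(+0.1987-0.2187i)  (-0.4439-0.1327i)·(+0.1341-0.0593i)  (+0.0080+0.1438i)·(-0.2986+0.0000i)  (-0.2726+0.1155i)·(-0.1341-0.0593i)  (+0.3493+0.3775i)·(+0.1987+0.2187i)  (+0.1716-0.3308i)·(+0.1115+0.3357i)
Y_3^2(R⁻¹ n̂) = -0.019064+0.027071i

Re=-0.0191 Im=0.0271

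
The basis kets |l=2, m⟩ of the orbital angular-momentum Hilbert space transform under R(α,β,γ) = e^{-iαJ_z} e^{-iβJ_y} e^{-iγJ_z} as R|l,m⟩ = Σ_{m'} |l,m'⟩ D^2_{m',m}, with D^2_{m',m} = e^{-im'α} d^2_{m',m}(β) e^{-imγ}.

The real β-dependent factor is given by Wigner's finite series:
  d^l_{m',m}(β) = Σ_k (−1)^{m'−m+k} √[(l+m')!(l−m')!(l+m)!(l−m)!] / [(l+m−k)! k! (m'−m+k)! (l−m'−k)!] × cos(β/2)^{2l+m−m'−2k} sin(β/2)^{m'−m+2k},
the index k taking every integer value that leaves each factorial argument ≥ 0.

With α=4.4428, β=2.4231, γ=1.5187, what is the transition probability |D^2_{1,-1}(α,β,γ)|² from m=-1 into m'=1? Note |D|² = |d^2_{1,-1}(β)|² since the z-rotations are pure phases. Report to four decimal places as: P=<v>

P=0.1963

D^2_{1,-1}(4.4428,2.4231,1.5187) = e^{-i·1·4.4428}·d^2_{1,-1}(2.4231)·e^{-i·-1·1.5187}. Compute d first:
c=cos(2.4231/2)=0.351569, s=sin(2.4231/2)=0.936162; N=√[6·1·1·6]=6.000000
k∈{0,1} keeps every argument non-negative
  k=0: (−1)^2·6.0000/(2)·0.3516^2·0.9362^2 = +0.324970
  k=1: (−1)^3·6.0000/(6)·0.3516^0·0.9362^4 = -0.768076
d^2_{1,-1}(2.4231) = +0.324970 -0.768076 = -0.443105
|D^2_{1,-1}|² = |d^2_{1,-1}(β)|² = (-0.443105)² = 0.196342 (the z-rotation phases have unit modulus)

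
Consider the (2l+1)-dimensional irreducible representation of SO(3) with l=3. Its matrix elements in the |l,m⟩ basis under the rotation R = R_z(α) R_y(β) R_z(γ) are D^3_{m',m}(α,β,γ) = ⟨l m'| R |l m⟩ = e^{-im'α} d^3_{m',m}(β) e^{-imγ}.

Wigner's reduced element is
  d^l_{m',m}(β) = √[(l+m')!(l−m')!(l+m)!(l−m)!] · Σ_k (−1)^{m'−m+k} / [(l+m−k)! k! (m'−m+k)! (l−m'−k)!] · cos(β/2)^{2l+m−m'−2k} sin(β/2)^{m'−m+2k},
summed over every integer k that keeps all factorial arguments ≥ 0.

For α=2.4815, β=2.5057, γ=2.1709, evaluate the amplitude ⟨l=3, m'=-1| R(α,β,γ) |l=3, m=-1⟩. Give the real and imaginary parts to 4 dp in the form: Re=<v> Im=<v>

First d^3_{-1,-1}(β=2.5057), then the phase factors e^{-i(-1)α} and e^{-i(-1)γ}:
With c≡cos(β/2)=0.312616 and s≡sin(β/2)=0.949879, N=[2·24·2·24]^{1/2}=48.000000
k: max(0,(-1)−(-1))=0 … min(3+(-1),3−(-1))=2
  k=0: (−1)^0·48.0000/(48)·0.3126^6·0.9499^0 = +0.000933
  k=1: (−1)^1·48.0000/(6)·0.3126^4·0.9499^2 = -0.068940
  k=2: (−1)^2·48.0000/(8)·0.3126^2·0.9499^4 = +0.477363
d^3_{-1,-1}(2.5057) = +0.000933 -0.068940 +0.477363 = +0.409356
Phases: e^{-i·(-1)·2.4815}=-0.789935+0.613190i, e^{-i·(-1)·2.1709}=-0.564728+0.825277i ⇒ D=-0.024542-0.408620i

Re=-0.0245 Im=-0.4086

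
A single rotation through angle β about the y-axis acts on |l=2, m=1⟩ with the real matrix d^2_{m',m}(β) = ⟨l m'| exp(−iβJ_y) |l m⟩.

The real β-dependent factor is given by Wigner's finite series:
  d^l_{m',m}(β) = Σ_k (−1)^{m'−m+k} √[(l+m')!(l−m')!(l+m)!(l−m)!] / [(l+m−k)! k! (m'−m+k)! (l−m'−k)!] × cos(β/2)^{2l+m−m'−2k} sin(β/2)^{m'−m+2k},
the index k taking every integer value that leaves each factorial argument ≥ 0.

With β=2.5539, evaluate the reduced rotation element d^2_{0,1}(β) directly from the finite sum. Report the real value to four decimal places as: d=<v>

d=-0.5651

d^2_{0,1}(β=2.5539) via Wigner's sum:
With c≡cos(β/2)=0.289636 and s≡sin(β/2)=0.957137, N=[2·2·6·1]^{1/2}=4.898979
Admissible k: 1..2 (factorial args all ≥0)
  k=1: (−1)^0·4.8990/(2)·0.2896^3·0.9571^1 = +0.056965
  k=2: (−1)^1·4.8990/(2)·0.2896^1·0.9571^3 = -0.622086
d^2_{0,1}(2.5539) = +0.056965 -0.622086 = -0.565121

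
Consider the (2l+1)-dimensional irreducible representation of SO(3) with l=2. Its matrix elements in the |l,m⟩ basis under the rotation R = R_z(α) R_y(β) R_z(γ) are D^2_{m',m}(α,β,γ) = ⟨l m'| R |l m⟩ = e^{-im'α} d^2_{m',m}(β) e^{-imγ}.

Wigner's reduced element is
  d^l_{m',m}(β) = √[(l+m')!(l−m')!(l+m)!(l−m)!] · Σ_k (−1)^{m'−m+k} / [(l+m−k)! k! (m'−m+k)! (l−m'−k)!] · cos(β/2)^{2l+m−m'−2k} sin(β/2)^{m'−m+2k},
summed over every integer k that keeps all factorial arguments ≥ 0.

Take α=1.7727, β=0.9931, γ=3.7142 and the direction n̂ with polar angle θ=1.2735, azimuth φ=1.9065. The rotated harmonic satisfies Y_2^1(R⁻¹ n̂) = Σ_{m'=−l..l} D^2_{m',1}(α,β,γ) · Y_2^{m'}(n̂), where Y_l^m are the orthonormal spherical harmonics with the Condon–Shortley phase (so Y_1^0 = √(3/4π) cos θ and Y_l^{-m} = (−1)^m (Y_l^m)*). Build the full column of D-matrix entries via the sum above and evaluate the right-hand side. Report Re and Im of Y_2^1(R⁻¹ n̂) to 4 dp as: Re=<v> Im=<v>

Need the full column D^2_{m',1} for m'=−2..2 at α=1.7727, β=0.9931, γ=3.7142.
cos(β/2)=0.879231, sin(β/2)=0.476395
d^2_{-2,1}: single k=3 term ⇒ +0.190123;  D = +0.187421-0.031941i
d^2_{-1,1}: k∈[2..3] ⇒ +0.526335 -0.051507 = +0.474827;  D = -0.172016-0.442574i
d^2_{0,1}: k∈[1..2] ⇒ +0.793145 -0.232852 = +0.560292;  D = -0.470921+0.303581i
d^2_{1,1}: k∈[0..1] ⇒ +0.597603 -0.526335 = +0.071268;  D = +0.049843+0.050940i
d^2_{2,1}: single k=0 term ⇒ -0.647600;  D = -0.362654+0.536533i
Y_2^{m'}(θ=1.2735,φ=1.9065) and Σ D·Y over m':
  (+0.1874-0.0319i)·(-0.2765+0.2197i)  (-0.1720-0.4426i)·(-0.0713-0.2043i)  (-0.4709+0.3036i)·(-0.2342+0.0000i)  (+0.0498+0.0509i)·(+0.0713-0.2043i)  (-0.3627+0.5365i)·(-0.2765-0.2197i)
Y_2^1(R⁻¹ n̂) = +0.219421-0.029630i

Re=0.2194 Im=-0.0296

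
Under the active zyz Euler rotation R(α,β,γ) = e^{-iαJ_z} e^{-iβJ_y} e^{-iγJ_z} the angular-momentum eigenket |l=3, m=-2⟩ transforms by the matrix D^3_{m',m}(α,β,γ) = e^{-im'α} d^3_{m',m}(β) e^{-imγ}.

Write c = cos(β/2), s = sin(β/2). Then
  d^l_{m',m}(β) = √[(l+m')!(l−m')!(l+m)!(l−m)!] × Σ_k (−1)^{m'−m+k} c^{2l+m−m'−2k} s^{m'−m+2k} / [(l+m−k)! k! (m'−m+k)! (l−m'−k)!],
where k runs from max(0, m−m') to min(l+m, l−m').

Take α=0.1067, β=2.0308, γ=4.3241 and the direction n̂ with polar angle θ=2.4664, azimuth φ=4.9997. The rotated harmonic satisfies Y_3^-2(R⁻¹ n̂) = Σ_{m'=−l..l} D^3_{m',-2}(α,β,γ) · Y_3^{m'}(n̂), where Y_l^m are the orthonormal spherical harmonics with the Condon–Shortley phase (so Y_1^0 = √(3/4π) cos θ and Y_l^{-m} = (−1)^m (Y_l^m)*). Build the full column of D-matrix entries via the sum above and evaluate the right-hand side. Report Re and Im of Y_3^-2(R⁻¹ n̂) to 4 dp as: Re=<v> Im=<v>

Re=-0.2702 Im=-0.2463

Need the full column D^3_{m',-2} for m'=−3..3 at α=0.1067, β=2.0308, γ=4.3241.
cos(β/2)=0.527280, sin(β/2)=0.849692
d^3_{-3,-2}: single k=1 term ⇒ +0.084829;  D = -0.076143+0.037392i
d^3_{-2,-2}: k∈[0..1] ⇒ +0.021491 -0.279035 = -0.257544;  D = +0.217770-0.137497i
d^3_{-1,-2}: k∈[0..1] ⇒ -0.109514 +0.568772 = +0.459258;  D = -0.360011+0.285149i
d^3_{0,-2}: k∈[0..1] ⇒ +0.305667 -0.793759 = -0.488092;  D = +0.348164-0.342075i
d^3_{1,-2}: k∈[0..1] ⇒ -0.568772 +0.738495 = +0.169724;  D = -0.107710+0.131166i
d^3_{2,-2}: k∈[0..1] ⇒ +0.724599 -0.376329 = +0.348270;  D = -0.191099+0.291159i
d^3_{3,-2}: single k=0 term ⇒ -0.572036;  D = +0.261166-0.508938i
Y_3^{m'}(θ=2.4664,φ=4.9997) and Σ D·Y over m':
  (-0.0761+0.0374i)·(-0.0773-0.0663i)  (+0.2178-0.1375i)·(+0.2616-0.1694i)  (-0.3600+0.2851i)·(+0.1172+0.3965i)  (+0.3482-0.3421i)·(-0.0136+0.0000i)  (-0.1077+0.1312i)·(-0.1172+0.3965i)  (-0.1911+0.2912i)·(+0.2616+0.1694i)  (+0.2612-0.5089i)·(+0.0773-0.0663i)
Y_3^-2(R⁻¹ n̂) = -0.270160-0.246343i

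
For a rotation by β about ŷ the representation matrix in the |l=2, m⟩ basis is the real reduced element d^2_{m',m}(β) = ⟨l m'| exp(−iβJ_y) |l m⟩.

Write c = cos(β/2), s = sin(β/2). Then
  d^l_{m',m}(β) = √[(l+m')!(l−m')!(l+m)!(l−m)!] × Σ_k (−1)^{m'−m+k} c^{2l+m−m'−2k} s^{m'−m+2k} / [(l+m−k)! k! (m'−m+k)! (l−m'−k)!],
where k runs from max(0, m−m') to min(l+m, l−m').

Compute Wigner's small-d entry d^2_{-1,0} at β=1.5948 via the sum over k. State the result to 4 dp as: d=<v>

d=-0.0294

d^2_{-1,0}(β=1.5948) via Wigner's sum:
c=cos(1.5948/2)=0.698569, s=sin(1.5948/2)=0.715542; N=√[1·6·2·2]=4.898979
k: max(0,(0)−(-1))=1 … min(2+(0),2−(-1))=2
  k=1: (−1)^0·4.8990/(2)·0.6986^3·0.7155^1 = +0.597502
  k=2: (−1)^1·4.8990/(2)·0.6986^1·0.7155^3 = -0.626890
d^2_{-1,0}(1.5948) = +0.597502 -0.626890 = -0.029387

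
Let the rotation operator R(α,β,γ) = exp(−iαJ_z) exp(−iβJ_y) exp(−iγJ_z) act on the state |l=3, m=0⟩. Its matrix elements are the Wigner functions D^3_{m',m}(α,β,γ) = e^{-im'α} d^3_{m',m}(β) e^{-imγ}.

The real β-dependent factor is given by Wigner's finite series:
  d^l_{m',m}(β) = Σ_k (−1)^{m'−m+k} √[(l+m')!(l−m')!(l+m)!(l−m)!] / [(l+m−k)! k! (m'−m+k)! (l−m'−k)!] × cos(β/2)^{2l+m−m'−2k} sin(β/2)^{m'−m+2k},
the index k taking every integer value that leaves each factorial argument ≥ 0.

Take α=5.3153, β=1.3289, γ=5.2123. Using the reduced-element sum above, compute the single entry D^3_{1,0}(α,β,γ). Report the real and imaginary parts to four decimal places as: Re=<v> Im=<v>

Re=0.1700 Im=0.2469

First d^3_{1,0}(β=1.3289), then the phase factors e^{-i(1)α} and e^{-i(0)γ}:
With c≡cos(β/2)=0.787256 and s≡sin(β/2)=0.616626, N=[24·2·6·6]^{1/2}=41.569219
k: max(0,(0)−(1))=0 … min(3+(0),3−(1))=2
  k=0: (−1)^1·41.5692/(12)·0.7873^5·0.6166^1 = -0.645941
  k=1: (−1)^2·41.5692/(4)·0.7873^3·0.6166^3 = +1.188847
  k=2: (−1)^3·41.5692/(12)·0.7873^1·0.6166^5 = -0.243118
d^3_{1,0}(1.3289) = -0.645941 +1.188847 -0.243118 = +0.299788
Attach z-rotation phases: D = e^{-i(1)(5.3153)}·(+0.299788)·e^{-i(0)(5.2123)} = +0.169993+0.246932i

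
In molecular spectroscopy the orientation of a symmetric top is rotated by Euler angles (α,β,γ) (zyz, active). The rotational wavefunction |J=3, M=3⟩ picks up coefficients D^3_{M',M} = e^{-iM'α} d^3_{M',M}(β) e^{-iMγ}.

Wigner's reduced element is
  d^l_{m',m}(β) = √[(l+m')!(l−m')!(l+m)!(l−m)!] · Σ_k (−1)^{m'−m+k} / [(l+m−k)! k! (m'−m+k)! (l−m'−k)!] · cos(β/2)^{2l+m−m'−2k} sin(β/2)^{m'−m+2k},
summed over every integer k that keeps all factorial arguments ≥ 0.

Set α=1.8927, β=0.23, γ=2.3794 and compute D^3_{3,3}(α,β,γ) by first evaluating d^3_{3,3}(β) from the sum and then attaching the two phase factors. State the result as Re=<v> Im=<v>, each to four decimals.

Re=0.9312 Im=-0.2377

Split into d^3_{3,3}(β=0.23) × two z-phases.
Half-angle: c=0.993395, s=0.114747. N=√(720·1·720·1)=720.000000
Admissible k: 0..0 (factorial args all ≥0)
  k=0: (−1)^0·720.0000/(720)·0.9934^6·0.1147^0 = +0.961017
d^3_{3,3}(0.23) = +0.961017
D = (+0.822454+0.568832i)·(+0.961017)·(+0.656207-0.754581i) = +0.931158-0.237694i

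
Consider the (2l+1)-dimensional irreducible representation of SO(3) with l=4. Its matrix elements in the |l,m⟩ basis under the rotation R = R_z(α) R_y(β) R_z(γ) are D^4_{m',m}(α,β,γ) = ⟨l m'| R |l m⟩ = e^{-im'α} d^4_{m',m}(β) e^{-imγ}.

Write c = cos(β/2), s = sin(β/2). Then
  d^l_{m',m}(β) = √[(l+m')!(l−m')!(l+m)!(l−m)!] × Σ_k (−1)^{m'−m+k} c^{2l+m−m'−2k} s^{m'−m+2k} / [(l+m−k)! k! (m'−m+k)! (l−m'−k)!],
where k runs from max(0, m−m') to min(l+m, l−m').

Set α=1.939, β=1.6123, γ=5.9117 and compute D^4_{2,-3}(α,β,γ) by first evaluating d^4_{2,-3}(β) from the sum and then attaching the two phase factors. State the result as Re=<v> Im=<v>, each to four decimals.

Re=-0.1285 Im=-0.4467

First d^4_{2,-3}(β=1.6123), then the phase factors e^{-i(2)α} and e^{-i(-3)γ}:
With c≡cos(β/2)=0.692282 and s≡sin(β/2)=0.721627, N=[720·2·1·5040]^{1/2}=2693.993318
The bounds max(0,m−m')=0 and min(l+m,l−m')=1 give 2 terms
  k=0: (−1)^5·2693.9933/(240)·0.6923^3·0.7216^5 = -0.728784
  k=1: (−1)^6·2693.9933/(720)·0.6923^1·0.7216^7 = +0.263960
d^4_{2,-3}(1.6123) = -0.728784 +0.263960 = -0.464824
Phases: e^{-i·(2)·1.939}=-0.740886+0.671631i, e^{-i·(-3)·5.9117}=+0.440666-0.897671i ⇒ D=-0.128487-0.446713i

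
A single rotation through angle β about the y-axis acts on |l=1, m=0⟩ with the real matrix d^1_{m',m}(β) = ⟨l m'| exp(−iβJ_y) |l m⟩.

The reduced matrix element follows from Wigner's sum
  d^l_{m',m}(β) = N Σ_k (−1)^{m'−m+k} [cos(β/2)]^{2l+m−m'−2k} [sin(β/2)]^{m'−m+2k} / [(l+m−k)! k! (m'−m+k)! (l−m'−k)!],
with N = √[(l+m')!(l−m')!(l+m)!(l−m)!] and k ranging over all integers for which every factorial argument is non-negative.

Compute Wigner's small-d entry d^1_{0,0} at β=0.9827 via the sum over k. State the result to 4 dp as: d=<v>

d=0.5548

d^1_{0,0}(β=0.9827) via Wigner's sum:
c=cos(0.9827/2)=0.881697, s=sin(0.9827/2)=0.471817; N=√[1·1·1·1]=1.000000
k∈{0,1} keeps every argument non-negative
  k=0: (−1)^0·1.0000/(1)·0.8817^2·0.4718^0 = +0.777389
  k=1: (−1)^1·1.0000/(1)·0.8817^0·0.4718^2 = -0.222611
d^1_{0,0}(0.9827) = +0.777389 -0.222611 = +0.554778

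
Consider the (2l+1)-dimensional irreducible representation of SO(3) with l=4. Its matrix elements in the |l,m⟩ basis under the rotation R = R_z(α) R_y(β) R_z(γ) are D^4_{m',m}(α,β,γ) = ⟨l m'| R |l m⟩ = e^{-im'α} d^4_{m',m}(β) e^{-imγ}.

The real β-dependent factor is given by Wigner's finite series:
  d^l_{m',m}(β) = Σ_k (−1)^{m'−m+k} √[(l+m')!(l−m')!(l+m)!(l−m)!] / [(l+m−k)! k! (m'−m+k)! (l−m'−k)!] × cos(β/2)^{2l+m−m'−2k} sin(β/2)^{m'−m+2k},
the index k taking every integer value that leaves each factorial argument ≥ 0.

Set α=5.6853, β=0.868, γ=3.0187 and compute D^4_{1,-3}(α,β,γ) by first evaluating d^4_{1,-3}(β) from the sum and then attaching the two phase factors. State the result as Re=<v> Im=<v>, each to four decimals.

Re=-0.2378 Im=-0.0555

First d^4_{1,-3}(β=0.868), then the phase factors e^{-i(1)α} and e^{-i(-3)γ}:
With c≡cos(β/2)=0.907291 and s≡sin(β/2)=0.420503, N=[120·6·1·5040]^{1/2}=1904.940944
k: max(0,(-3)−(1))=0 … min(4+(-3),4−(1))=1
  k=0: (−1)^4·1904.9409/(144)·0.9073^4·0.4205^4 = +0.280274
  k=1: (−1)^5·1904.9409/(240)·0.9073^2·0.4205^6 = -0.036123
d^4_{1,-3}(0.868) = +0.280274 -0.036123 = +0.244152
D = (+0.826528+0.562896i)·(+0.244152)·(-0.932805+0.360383i) = -0.237766-0.055473i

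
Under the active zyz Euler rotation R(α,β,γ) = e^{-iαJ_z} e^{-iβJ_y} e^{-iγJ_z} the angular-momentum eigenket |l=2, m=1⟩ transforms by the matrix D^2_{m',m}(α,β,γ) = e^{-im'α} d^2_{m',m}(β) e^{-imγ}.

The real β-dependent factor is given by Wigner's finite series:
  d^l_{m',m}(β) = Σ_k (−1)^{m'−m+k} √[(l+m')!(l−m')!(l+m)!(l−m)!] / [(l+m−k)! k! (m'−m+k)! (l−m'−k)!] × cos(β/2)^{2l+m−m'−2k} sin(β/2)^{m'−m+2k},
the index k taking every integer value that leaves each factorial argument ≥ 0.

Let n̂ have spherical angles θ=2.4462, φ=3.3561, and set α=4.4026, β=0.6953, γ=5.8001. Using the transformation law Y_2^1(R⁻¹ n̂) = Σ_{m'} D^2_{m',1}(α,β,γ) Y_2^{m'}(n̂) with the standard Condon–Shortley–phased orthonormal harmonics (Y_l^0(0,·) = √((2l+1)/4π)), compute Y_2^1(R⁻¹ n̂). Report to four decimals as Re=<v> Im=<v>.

Re=0.2704 Im=-0.0440

Need the full column D^2_{m',1} for m'=−2..2 at α=4.4026, β=0.6953, γ=5.8001.
cos(β/2)=0.940176, sin(β/2)=0.340689
d^2_{-2,1}: single k=3 term ⇒ +0.074356;  D = -0.073664+0.010118i
d^2_{-1,1}: k∈[2..3] ⇒ +0.307791 -0.013472 = +0.294319;  D = +0.050750-0.289911i
d^2_{0,1}: k∈[1..2] ⇒ +0.693524 -0.091067 = +0.602457;  D = +0.533516+0.279850i
d^2_{1,1}: k∈[0..1] ⇒ +0.781334 -0.307791 = +0.473542;  D = -0.337339+0.332332i
d^2_{2,1}: single k=0 term ⇒ -0.566260;  D = +0.255508+0.505337i
Y_2^{m'}(θ=2.4462,φ=3.3561) and Σ D·Y over m':
  (-0.0737+0.0101i)·(+0.1442-0.0660i)  (+0.0507-0.2899i)·(+0.3713-0.0809i)  (+0.5335+0.2798i)·(+0.2424+0.0000i)  (-0.3373+0.3323i)·(-0.3713-0.0809i)  (+0.2555+0.5053i)·(+0.1442+0.0660i)
Y_2^1(R⁻¹ n̂) = +0.270418-0.044001i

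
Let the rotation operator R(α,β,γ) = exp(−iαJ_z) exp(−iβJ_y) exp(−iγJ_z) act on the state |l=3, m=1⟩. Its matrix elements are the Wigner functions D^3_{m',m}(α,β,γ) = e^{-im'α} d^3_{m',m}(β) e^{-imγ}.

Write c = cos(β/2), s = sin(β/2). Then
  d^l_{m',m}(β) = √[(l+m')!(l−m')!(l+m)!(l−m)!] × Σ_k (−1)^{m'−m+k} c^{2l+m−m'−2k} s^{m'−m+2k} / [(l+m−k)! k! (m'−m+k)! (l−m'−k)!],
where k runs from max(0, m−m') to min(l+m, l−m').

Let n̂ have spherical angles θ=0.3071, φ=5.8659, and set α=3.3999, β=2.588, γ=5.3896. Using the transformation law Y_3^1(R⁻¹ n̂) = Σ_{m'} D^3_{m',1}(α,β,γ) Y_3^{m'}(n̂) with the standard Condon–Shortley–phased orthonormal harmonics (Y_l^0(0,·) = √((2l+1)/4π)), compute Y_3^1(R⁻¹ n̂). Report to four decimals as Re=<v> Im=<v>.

Re=0.3655 Im=0.1260

Need the full column D^3_{m',1} for m'=−3..3 at α=3.3999, β=2.588, γ=5.3896.
cos(β/2)=0.273275, sin(β/2)=0.961936
d^3_{-3,1}: single k=4 term ⇒ +0.247646;  D = +0.024159-0.246465i
d^3_{-2,1}: k∈[3..4] ⇒ +0.114887 -0.711756 = -0.596869;  D = -0.095443-0.589189i
d^3_{-1,1}: k∈[2..4] ⇒ +0.030963 -0.511535 +0.792276 = +0.311705;  D = -0.126789-0.284753i
d^3_{0,1}: k∈[1..3] ⇒ +0.005079 -0.188778 +0.779689 = +0.595990;  D = +0.373460+0.464469i
d^3_{1,1}: k∈[0..2] ⇒ +0.000416 -0.041284 +0.383651 = +0.342783;  D = -0.275909-0.203408i
d^3_{2,1}: k∈[0..1] ⇒ -0.004636 +0.114887 = +0.110251;  D = +0.102509+0.040584i
d^3_{3,1}: single k=0 term ⇒ +0.019987;  D = -0.019846-0.002366i
Y_3^{m'}(θ=0.3071,φ=5.8659) and Σ D·Y over m':
  (+0.0242-0.2465i)·(+0.0036+0.0109i)  (-0.0954-0.5892i)·(+0.0598+0.0660i)  (-0.1268-0.2848i)·(+0.3164+0.1403i)  (+0.3735+0.4645i)·(+0.5489+0.0000i)  (-0.2759-0.2034i)·(-0.3164+0.1403i)  (+0.1025+0.0406i)·(+0.0598-0.0660i)  (-0.0198-0.0024i)·(-0.0036+0.0109i)
Y_3^1(R⁻¹ n̂) = +0.365512+0.126026i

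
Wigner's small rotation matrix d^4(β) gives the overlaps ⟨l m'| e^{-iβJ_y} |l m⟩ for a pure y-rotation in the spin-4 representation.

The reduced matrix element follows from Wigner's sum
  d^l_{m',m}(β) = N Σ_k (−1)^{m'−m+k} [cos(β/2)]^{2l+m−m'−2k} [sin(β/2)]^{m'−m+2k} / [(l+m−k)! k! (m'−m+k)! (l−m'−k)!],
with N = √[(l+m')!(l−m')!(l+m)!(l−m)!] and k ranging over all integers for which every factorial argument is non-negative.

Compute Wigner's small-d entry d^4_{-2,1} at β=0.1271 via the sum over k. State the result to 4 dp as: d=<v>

d=0.0036

d^4_{-2,1}(β=0.1271) via Wigner's sum:
c=cos(0.1271/2)=0.997981, s=sin(0.1271/2)=0.063507; N=√[2·720·120·6]=1018.233765
k∈{3,4,5} keeps every argument non-negative
  k=3: (−1)^0·1018.2338/(72)·0.9980^5·0.0635^3 = +0.003586
  k=4: (−1)^1·1018.2338/(48)·0.9980^3·0.0635^5 = -0.000022
  k=5: (−1)^2·1018.2338/(240)·0.9980^1·0.0635^7 = +0.000000
d^4_{-2,1}(0.1271) = +0.003586 -0.000022 +0.000000 = +0.003564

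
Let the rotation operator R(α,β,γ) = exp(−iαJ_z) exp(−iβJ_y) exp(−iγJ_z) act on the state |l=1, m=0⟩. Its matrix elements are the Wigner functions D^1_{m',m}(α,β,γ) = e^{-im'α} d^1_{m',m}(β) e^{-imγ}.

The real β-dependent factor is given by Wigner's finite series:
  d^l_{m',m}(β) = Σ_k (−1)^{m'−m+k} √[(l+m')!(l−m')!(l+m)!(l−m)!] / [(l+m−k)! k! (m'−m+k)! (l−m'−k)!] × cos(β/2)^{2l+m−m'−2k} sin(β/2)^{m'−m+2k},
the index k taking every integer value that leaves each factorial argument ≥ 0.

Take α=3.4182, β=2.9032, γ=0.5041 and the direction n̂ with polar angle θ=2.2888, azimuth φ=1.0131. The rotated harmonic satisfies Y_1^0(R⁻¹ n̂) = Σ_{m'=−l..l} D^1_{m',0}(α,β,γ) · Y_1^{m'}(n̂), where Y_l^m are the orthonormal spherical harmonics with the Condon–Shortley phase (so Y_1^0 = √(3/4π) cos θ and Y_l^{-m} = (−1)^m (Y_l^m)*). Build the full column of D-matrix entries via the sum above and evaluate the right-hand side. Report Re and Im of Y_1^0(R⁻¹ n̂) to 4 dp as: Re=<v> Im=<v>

Re=0.2480 Im=0.0000

Need the full column D^1_{m',0} for m'=−1..1 at α=3.4182, β=2.9032, γ=0.5041.
cos(β/2)=0.118914, sin(β/2)=0.992905
d^1_{-1,0}: single k=1 term ⇒ +0.166977;  D = -0.160630-0.045600i
d^1_{0,0}: k∈[0..1] ⇒ +0.014141 -0.985859 = -0.971719;  D = -0.971719+0.000000i
d^1_{1,0}: single k=0 term ⇒ -0.166977;  D = +0.160630-0.045600i
Y_1^{m'}(θ=2.2888,φ=1.0131) and Σ D·Y over m':
  (-0.1606-0.0456i)·(+0.1377-0.2208i)  (-0.9717+0.0000i)·(-0.3214+0.0000i)  (+0.1606-0.0456i)·(-0.1377-0.2208i)
Y_1^0(R⁻¹ n̂) = +0.247978+0.000000i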